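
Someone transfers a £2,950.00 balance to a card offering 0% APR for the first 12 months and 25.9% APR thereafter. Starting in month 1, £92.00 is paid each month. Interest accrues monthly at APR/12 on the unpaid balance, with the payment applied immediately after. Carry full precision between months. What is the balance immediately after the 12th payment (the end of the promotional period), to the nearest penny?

£1,846.00

Promo months 1–12 at r₀ = 0%/12 = 0; months 13+ at r₁ = 25.9%/12 = 0.0215833.
After month 12 (no interest yet): B = £2,950.00 − 12·£92.00 = £1,846.00.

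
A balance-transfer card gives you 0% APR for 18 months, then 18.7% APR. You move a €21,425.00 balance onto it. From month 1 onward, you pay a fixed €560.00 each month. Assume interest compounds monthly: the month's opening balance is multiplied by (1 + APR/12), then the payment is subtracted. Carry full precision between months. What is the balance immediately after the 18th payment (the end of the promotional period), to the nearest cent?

Promo months 1–18 at r₀ = 0%/12 = 0; months 19+ at r₁ = 18.7%/12 = 0.0155833.
After month 18 (no interest yet): B = €21,425.00 − 18·€560.00 = €11,345.00.

€11,345.00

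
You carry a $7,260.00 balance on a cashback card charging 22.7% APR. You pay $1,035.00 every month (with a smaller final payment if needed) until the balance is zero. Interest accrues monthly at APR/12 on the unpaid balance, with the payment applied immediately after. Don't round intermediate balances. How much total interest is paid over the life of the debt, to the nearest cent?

Monthly rate r = 22.7%/12 = 1.89167% = 0.0189167.
Payoff takes n = ⌈−ln(1 − rB₀/P)/ln(1+r)⌉ = ⌈7.597⌉ = 8 payments; the last is $619.80.
Total paid = 7·$1,035.00 + $619.80 = $7,864.80.
Total interest = total paid − principal = $7,864.80 − $7,260.00 = $604.80.

$604.80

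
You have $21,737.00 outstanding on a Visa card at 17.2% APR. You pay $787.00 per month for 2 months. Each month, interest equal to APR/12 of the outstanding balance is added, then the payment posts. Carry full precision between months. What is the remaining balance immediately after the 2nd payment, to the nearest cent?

Monthly rate r = 17.2%/12 = 1.43333% = 0.0143333.
Each month: B ← B·(1+r) − $787.00.
Month 1: interest $311.56; balance after payment $21,261.56.
Month 2: interest $304.75; balance after payment $20,779.31.

$20,779.31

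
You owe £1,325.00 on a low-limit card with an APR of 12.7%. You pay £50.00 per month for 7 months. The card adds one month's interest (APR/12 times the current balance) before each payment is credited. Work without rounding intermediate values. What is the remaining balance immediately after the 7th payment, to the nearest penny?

£1,065.02

Monthly rate r = 12.7%/12 = 1.05833% = 0.0105833.
Each month: B ← B·(1+r) − £50.00.
Month 1: interest £14.02; balance after payment £1,289.02.
Month 2: interest £13.64; balance after payment £1,252.67.
Month 3: interest £13.26; balance after payment £1,215.92.
Month 4: interest £12.87; balance after payment £1,178.79.
Month 5: interest £12.48; balance after payment £1,141.27.
Month 6: interest £12.08; balance after payment £1,103.34.
Month 7: interest £11.68; balance after payment £1,065.02.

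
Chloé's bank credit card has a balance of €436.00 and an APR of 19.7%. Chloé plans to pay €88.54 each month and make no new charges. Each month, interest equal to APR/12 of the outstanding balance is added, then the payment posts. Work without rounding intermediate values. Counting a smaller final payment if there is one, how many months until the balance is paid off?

6 payments

Monthly rate r = 19.7%/12 = 1.64167% = 0.0164167.
Recurrence: B ← B·(1+r) − €88.54.
Month 1: interest €7.16; balance after payment €354.62.
Month 2: interest €5.82; balance after payment €271.90.
Month 3: interest €4.46; balance after payment €187.82.
Month 4: interest €3.08; balance after payment €102.37.
Month 5: interest €1.68; balance after payment €15.51.
Month 6: interest €0.25; balance after payment €0.00.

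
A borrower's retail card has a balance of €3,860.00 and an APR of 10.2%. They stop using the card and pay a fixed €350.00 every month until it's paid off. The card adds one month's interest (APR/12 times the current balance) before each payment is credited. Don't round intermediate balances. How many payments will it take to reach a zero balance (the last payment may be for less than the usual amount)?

Monthly rate r = 10.2%/12 = 0.85% = 0.0085.
Recurrence: B ← B·(1+r) − €350.00.
Month 1: interest €32.81; balance after payment €3,542.81.
Month 2: interest €30.11; balance after payment €3,222.92.
Closed form: n = −ln(1 − rB₀/P)/ln(1+r) = −ln(0.90626)/ln(1.0085) ≈ 11.629, so the balance reaches zero during payment 12.

12 payments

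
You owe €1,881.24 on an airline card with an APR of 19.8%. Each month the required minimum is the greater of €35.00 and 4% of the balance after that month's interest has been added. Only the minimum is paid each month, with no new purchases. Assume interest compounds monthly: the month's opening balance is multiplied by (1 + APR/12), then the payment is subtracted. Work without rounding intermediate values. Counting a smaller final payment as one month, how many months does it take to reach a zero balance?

64 months

Monthly rate r = 19.8%/12 = 1.65% = 0.0165.
While 4% of the post-interest balance exceeds €35.00, each month B ← (B·(1+r))·(1 − 0.04), i.e. B shrinks by the factor (1+r)·0.96 = 0.97584.
This holds for months 1–32. Entering month 33 the balance is €860.12; 4% of the post-interest balance is now below €35.00, so the flat €35.00 minimum applies from here.
From month 33 a fixed €35.00 at rate r clears €860.12 in 32 more payments. Total: 32 + 32 = 64 months.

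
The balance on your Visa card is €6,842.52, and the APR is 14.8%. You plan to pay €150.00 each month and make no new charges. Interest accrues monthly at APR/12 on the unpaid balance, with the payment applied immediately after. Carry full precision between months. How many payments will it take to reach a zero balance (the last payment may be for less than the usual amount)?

Monthly rate r = 14.8%/12 = 1.23333% = 0.0123333.
Recurrence: B ← B·(1+r) − €150.00.
Month 1: interest €84.39; balance after payment €6,776.91.
Month 2: interest €83.58; balance after payment €6,710.49.
Closed form: n = −ln(1 − rB₀/P)/ln(1+r) = −ln(0.43739)/ln(1.01233) ≈ 67.460, so the balance reaches zero during payment 68.

68 payments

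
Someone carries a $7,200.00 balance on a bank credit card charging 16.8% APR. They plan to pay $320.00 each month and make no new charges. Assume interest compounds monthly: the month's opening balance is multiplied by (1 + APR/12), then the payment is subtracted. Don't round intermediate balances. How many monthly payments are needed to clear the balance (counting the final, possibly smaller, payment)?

28 months

Monthly rate r = 16.8%/12 = 1.4% = 0.014.
Recurrence: B ← B·(1+r) − $320.00.
Month 1: interest $100.80; balance after payment $6,980.80.
Month 2: interest $97.73; balance after payment $6,758.53.
Closed form: n = −ln(1 − rB₀/P)/ln(1+r) = −ln(0.685)/ln(1.014) ≈ 27.213, so the balance reaches zero during payment 28.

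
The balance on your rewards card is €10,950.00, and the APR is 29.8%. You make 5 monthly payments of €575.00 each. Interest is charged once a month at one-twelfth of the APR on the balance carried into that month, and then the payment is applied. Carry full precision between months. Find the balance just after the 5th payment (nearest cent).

€9,357.47

Monthly rate r = 29.8%/12 = 2.48333% = 0.0248333.
Each month: B ← B·(1+r) − €575.00.
Month 1: interest €271.93; balance after payment €10,646.92.
Month 2: interest €264.40; balance after payment €10,336.32.
Month 3: interest €256.69; balance after payment €10,018.01.
Month 4: interest €248.78; balance after payment €9,691.79.
Month 5: interest €240.68; balance after payment €9,357.47.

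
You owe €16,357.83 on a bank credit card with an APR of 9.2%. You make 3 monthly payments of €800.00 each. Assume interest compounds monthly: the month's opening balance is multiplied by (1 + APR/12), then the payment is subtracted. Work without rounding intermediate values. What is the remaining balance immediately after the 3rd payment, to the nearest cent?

Monthly rate r = 9.2%/12 = 0.766667% = 0.00766667.
Each month: B ← B·(1+r) − €800.00.
Month 1: interest €125.41; balance after payment €15,683.24.
Month 2: interest €120.24; balance after payment €15,003.48.
Month 3: interest €115.03; balance after payment €14,318.50.

€14,318.50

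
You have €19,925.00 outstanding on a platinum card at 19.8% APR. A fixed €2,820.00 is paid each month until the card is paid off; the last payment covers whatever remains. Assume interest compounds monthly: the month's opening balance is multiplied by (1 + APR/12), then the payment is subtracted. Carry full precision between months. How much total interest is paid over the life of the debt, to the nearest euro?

Monthly rate r = 19.8%/12 = 1.65% = 0.0165.
Payoff takes n = ⌈−ln(1 − rB₀/P)/ln(1+r)⌉ = ⌈7.574⌉ = 8 payments; the last is €1,625.37.
Total paid = 7·€2,820.00 + €1,625.37 = €21,365.37.
Total interest = total paid − principal = €21,365.37 − €19,925.00 = €1,440.37.

€1,440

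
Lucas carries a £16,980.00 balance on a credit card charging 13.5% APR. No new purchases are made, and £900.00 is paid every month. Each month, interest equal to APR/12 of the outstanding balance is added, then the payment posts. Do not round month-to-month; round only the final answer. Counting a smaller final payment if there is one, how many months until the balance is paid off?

Monthly rate r = 13.5%/12 = 1.125% = 0.01125.
Recurrence: B ← B·(1+r) − £900.00.
Month 1: interest £191.03; balance after payment £16,271.03.
Month 2: interest £183.05; balance after payment £15,554.07.
Closed form: n = −ln(1 − rB₀/P)/ln(1+r) = −ln(0.78775)/ln(1.01125) ≈ 21.326, so the balance reaches zero during payment 22.

22 months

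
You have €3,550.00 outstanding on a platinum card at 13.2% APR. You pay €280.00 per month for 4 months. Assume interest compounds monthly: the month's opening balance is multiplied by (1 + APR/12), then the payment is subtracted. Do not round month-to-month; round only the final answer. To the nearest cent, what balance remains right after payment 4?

Monthly rate r = 13.2%/12 = 1.1% = 0.011.
Each month: B ← B·(1+r) − €280.00.
Month 1: interest €39.05; balance after payment €3,309.05.
Month 2: interest €36.40; balance after payment €3,065.45.
Month 3: interest €33.72; balance after payment €2,819.17.
Month 4: interest €31.01; balance after payment €2,570.18.

€2,570.18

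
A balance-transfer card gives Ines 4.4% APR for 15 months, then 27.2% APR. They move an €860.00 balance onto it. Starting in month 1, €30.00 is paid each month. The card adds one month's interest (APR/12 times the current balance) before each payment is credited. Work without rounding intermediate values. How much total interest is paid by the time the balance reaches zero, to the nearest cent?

Promo months 1–15 at r₀ = 4.4%/12 = 0.00366667; months 16+ at r₁ = 27.2%/12 = 0.0226667.
After month 15: iterate B ← B·(1+r₀) − €30.00 for 15 months → €446.80.
Then at r₁ with €30.00/mo: n₂ = −ln(1 − r₁·B/P)/ln(1+r₁) ≈ 18.38 → 19 more payments.
Total paid = 33·€30.00 + €11.34 = €1,001.34; interest = €1,001.34 − €860.00 = €141.34.

€141.34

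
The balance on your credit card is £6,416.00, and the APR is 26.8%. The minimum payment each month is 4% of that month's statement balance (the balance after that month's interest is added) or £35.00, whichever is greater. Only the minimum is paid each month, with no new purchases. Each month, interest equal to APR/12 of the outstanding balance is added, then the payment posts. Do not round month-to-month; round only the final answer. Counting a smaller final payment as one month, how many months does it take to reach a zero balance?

Monthly rate r = 26.8%/12 = 2.23333% = 0.0223333.
While 4% of the post-interest balance exceeds £35.00, each month B ← (B·(1+r))·(1 − 0.04), i.e. B shrinks by the factor (1+r)·0.96 = 0.98144.
This holds for months 1–108. Entering month 109 the balance is £848.30; 4% of the post-interest balance is now below £35.00, so the flat £35.00 minimum applies from here.
From month 109 a fixed £35.00 at rate r clears £848.30 in 36 more payments. Total: 108 + 36 = 144 months.

144 months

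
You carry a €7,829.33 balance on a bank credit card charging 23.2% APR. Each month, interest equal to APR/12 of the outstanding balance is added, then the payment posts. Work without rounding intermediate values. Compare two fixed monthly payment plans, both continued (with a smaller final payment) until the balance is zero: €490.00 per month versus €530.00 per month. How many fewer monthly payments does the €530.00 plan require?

2 fewer payments

Monthly rate r = 23.2%/12 = 1.93333% = 0.0193333.
At €490.00/mo: n = ⌈−ln(1 − rB₀/P)/ln(1+r)⌉ = 20 payments (last €145.84); total interest = total paid − €7,829.33 = €1,626.51.
At €530.00/mo: 18 payments (last €299.61); total interest €1,480.28.
Payments saved = 20 − 18 = 2.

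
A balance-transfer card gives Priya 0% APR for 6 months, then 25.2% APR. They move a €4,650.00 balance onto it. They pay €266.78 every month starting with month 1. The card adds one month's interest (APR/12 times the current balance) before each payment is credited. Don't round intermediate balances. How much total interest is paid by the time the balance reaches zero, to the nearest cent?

€474.55

Promo months 1–6 at r₀ = 0%/12 = 0; months 7+ at r₁ = 25.2%/12 = 0.021.
After month 6 (no interest yet): B = €4,650.00 − 6·€266.78 = €3,049.32.
Then at r₁ with €266.78/mo: n₂ = −ln(1 − r₁·B/P)/ln(1+r₁) ≈ 13.21 → 14 more payments.
Total paid = 19·€266.78 + €55.73 = €5,124.55; interest = €5,124.55 − €4,650.00 = €474.55.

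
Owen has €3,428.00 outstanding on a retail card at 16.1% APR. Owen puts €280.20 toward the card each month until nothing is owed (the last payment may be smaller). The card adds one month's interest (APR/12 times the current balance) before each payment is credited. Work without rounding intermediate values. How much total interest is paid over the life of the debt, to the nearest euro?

Monthly rate r = 16.1%/12 = 1.34167% = 0.0134167.
Payoff takes n = ⌈−ln(1 − rB₀/P)/ln(1+r)⌉ = ⌈13.453⌉ = 14 payments; the last is €127.42.
Total paid = 13·€280.20 + €127.42 = €3,770.02.
Total interest = total paid − principal = €3,770.02 − €3,428.00 = €342.02.

€342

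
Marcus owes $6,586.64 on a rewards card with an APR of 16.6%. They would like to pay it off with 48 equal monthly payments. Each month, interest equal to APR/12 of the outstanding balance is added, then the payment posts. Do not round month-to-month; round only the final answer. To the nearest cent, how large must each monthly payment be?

$188.70

Monthly rate r = 16.6%/12 = 1.38333% = 0.0138333.
Level-payment amortization: P = B₀·r / (1 − (1+r)^(−n)) = 6586.64·0.0138333 / (1 − 1.01383^(−48)).
Denominator 1 − (1+r)^(−48) = 0.482863933.
P = 91.1152 / 0.482863933 ≈ 188.70.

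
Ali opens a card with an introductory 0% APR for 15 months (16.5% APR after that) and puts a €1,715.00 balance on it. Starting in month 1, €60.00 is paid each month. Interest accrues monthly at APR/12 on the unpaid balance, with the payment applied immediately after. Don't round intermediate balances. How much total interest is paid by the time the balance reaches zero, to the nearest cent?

€93.39

Promo months 1–15 at r₀ = 0%/12 = 0; months 16+ at r₁ = 16.5%/12 = 0.01375.
After month 15 (no interest yet): B = €1,715.00 − 15·€60.00 = €815.00.
Then at r₁ with €60.00/mo: n₂ = −ln(1 − r₁·B/P)/ln(1+r₁) ≈ 15.14 → 16 more payments.
Total paid = 30·€60.00 + €8.39 = €1,808.39; interest = €1,808.39 − €1,715.00 = €93.39.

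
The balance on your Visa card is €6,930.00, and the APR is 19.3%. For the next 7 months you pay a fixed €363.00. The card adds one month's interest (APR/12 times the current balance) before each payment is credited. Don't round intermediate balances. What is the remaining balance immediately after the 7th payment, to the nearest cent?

€5,081.93

Monthly rate r = 19.3%/12 = 1.60833% = 0.0160833.
Each month: B ← B·(1+r) − €363.00.
Month 1: interest €111.46; balance after payment €6,678.46.
Month 2: interest €107.41; balance after payment €6,422.87.
Month 3: interest €103.30; balance after payment €6,163.17.
Month 4: interest €99.12; balance after payment €5,899.29.
Month 5: interest €94.88; balance after payment €5,631.18.
Month 6: interest €90.57; balance after payment €5,358.74.
Month 7: interest €86.19; balance after payment €5,081.93.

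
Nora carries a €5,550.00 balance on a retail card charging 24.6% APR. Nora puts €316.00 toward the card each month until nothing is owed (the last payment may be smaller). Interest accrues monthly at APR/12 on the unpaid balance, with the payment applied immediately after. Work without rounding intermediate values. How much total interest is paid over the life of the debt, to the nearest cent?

Monthly rate r = 24.6%/12 = 2.05% = 0.0205.
Payoff takes n = ⌈−ln(1 − rB₀/P)/ln(1+r)⌉ = ⌈21.996⌉ = 22 payments; the last is €314.79.
Total paid = 21·€316.00 + €314.79 = €6,950.79.
Total interest = total paid − principal = €6,950.79 − €5,550.00 = €1,400.79.

€1,400.79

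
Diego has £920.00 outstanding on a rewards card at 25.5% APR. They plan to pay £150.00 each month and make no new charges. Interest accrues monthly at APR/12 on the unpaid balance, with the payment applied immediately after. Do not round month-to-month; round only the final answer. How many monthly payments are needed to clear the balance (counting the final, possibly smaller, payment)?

Monthly rate r = 25.5%/12 = 2.125% = 0.02125.
Recurrence: B ← B·(1+r) − £150.00.
Month 1: interest £19.55; balance after payment £789.55.
Month 2: interest £16.78; balance after payment £656.33.
Closed form: n = −ln(1 − rB₀/P)/ln(1+r) = −ln(0.86967)/ln(1.02125) ≈ 6.641, so the balance reaches zero during payment 7.

7 payments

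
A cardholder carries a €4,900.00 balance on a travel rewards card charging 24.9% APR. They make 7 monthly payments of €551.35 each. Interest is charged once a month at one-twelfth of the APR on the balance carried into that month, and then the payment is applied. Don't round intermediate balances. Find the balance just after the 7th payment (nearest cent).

€1,549.41

Monthly rate r = 24.9%/12 = 2.075% = 0.02075.
Each month: B ← B·(1+r) − €551.35.
Month 1: interest €101.67; balance after payment €4,450.32.
Month 2: interest €92.34; balance after payment €3,991.32.
Month 3: interest €82.82; balance after payment €3,522.79.
Month 4: interest €73.10; balance after payment €3,044.54.
Month 5: interest €63.17; balance after payment €2,556.36.
Month 6: interest €53.04; balance after payment €2,058.06.
Month 7: interest €42.70; balance after payment €1,549.41.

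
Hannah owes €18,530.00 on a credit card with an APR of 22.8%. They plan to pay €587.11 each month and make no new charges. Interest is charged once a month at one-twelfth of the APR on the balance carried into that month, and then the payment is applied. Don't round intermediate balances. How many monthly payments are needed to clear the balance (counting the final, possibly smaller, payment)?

49 payments

Monthly rate r = 22.8%/12 = 1.9% = 0.019.
Recurrence: B ← B·(1+r) − €587.11.
Month 1: interest €352.07; balance after payment €18,294.96.
Month 2: interest €347.60; balance after payment €18,055.45.
Closed form: n = −ln(1 − rB₀/P)/ln(1+r) = −ln(0.40033)/ln(1.019) ≈ 48.638, so the balance reaches zero during payment 49.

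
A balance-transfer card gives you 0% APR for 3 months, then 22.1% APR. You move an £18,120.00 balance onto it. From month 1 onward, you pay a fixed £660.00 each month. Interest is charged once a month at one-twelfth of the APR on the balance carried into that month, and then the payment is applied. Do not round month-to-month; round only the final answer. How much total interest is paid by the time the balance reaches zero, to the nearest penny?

£5,506.82

Promo months 1–3 at r₀ = 0%/12 = 0; months 4+ at r₁ = 22.1%/12 = 0.0184167.
After month 3 (no interest yet): B = £18,120.00 − 3·£660.00 = £16,140.00.
Then at r₁ with £660.00/mo: n₂ = −ln(1 − r₁·B/P)/ln(1+r₁) ≈ 32.80 → 33 more payments.
Total paid = 35·£660.00 + £526.82 = £23,626.82; interest = £23,626.82 − £18,120.00 = £5,506.82.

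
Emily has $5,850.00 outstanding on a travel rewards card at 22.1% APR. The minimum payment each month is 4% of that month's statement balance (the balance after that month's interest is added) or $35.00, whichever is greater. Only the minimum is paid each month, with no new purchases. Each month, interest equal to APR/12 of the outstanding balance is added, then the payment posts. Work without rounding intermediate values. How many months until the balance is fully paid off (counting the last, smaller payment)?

118 months

Monthly rate r = 22.1%/12 = 1.84167% = 0.0184167.
While 4% of the post-interest balance exceeds $35.00, each month B ← (B·(1+r))·(1 − 0.04), i.e. B shrinks by the factor (1+r)·0.96 = 0.97768.
This holds for months 1–85. Entering month 86 the balance is $858.77; 4% of the post-interest balance is now below $35.00, so the flat $35.00 minimum applies from here.
From month 86 a fixed $35.00 at rate r clears $858.77 in 33 more payments. Total: 85 + 33 = 118 months.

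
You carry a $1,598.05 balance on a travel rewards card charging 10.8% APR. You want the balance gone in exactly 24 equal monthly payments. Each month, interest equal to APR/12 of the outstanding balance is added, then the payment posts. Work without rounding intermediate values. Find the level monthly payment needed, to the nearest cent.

$74.33

Monthly rate r = 10.8%/12 = 0.9% = 0.009.
Level-payment amortization: P = B₀·r / (1 − (1+r)^(−n)) = 1598.05·0.009 / (1 − 1.009^(−24)).
Denominator 1 − (1+r)^(−24) = 0.193485815.
P = 14.3825 / 0.193485815 ≈ 74.33.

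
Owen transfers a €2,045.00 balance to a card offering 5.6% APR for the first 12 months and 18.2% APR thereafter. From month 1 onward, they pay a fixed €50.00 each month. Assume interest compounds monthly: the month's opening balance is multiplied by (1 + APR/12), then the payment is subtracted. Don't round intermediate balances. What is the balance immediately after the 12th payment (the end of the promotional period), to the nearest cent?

€1,546.86

Promo months 1–12 at r₀ = 5.6%/12 = 0.00466667; months 13+ at r₁ = 18.2%/12 = 0.0151667.
After month 12: iterate B ← B·(1+r₀) − €50.00 for 12 months → €1,546.86.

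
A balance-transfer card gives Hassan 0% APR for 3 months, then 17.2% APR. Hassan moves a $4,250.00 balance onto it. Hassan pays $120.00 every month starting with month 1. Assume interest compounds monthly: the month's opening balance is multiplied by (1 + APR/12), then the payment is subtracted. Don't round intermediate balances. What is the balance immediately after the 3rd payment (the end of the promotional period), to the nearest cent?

$3,890.00

Promo months 1–3 at r₀ = 0%/12 = 0; months 4+ at r₁ = 17.2%/12 = 0.0143333.
After month 3 (no interest yet): B = $4,250.00 − 3·$120.00 = $3,890.00.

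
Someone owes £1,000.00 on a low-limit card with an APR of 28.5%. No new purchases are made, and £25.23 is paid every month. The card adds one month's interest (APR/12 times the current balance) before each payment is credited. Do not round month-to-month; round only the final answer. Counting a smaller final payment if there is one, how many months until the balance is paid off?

121 months

Monthly rate r = 28.5%/12 = 2.375% = 0.02375.
Recurrence: B ← B·(1+r) − £25.23.
Month 1: interest £23.75; balance after payment £998.52.
Month 2: interest £23.71; balance after payment £997.00.
Closed form: n = −ln(1 − rB₀/P)/ln(1+r) = −ln(0.05866)/ln(1.02375) ≈ 120.823, so the balance reaches zero during payment 121.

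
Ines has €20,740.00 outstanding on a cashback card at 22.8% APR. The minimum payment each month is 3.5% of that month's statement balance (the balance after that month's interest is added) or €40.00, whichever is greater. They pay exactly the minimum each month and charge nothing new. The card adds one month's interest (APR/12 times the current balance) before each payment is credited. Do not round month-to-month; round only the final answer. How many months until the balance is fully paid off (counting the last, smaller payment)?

Monthly rate r = 22.8%/12 = 1.9% = 0.019.
While 3.5% of the post-interest balance exceeds €40.00, each month B ← (B·(1+r))·(1 − 0.035), i.e. B shrinks by the factor (1+r)·0.965 = 0.98333.
This holds for months 1–174. Entering month 175 the balance is €1,113.96; 3.5% of the post-interest balance is now below €40.00, so the flat €40.00 minimum applies from here.
From month 175 a fixed €40.00 at rate r clears €1,113.96 in 41 more payments. Total: 174 + 41 = 215 months.

215 months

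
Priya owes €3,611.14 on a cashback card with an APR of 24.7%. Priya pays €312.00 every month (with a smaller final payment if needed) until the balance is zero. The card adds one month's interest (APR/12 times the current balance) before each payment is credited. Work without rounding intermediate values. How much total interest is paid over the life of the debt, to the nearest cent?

€556.62

Monthly rate r = 24.7%/12 = 2.05833% = 0.0205833.
Payoff takes n = ⌈−ln(1 − rB₀/P)/ln(1+r)⌉ = ⌈13.356⌉ = 14 payments; the last is €111.76.
Total paid = 13·€312.00 + €111.76 = €4,167.76.
Total interest = total paid − principal = €4,167.76 − €3,611.14 = €556.62.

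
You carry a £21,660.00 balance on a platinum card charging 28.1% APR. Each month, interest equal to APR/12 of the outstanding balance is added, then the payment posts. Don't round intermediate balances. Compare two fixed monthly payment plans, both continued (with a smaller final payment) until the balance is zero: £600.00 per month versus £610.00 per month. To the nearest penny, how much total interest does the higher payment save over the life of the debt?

Monthly rate r = 28.1%/12 = 2.34167% = 0.0234167.
At £600.00/mo: n = ⌈−ln(1 − rB₀/P)/ln(1+r)⌉ = 81 payments (last £385.26); total interest = total paid − £21,660.00 = £26,725.26.
At £610.00/mo: 77 payments (last £568.97); total interest £25,268.97.
Interest saved = £26,725.26 − £25,268.97 = £1,456.29.

£1,456.29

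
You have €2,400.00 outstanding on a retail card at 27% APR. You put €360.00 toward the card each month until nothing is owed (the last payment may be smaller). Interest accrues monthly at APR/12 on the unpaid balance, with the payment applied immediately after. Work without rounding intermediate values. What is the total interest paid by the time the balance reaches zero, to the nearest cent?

€230.30

Monthly rate r = 27%/12 = 2.25% = 0.0225.
Payoff takes n = ⌈−ln(1 − rB₀/P)/ln(1+r)⌉ = ⌈7.304⌉ = 8 payments; the last is €110.30.
Total paid = 7·€360.00 + €110.30 = €2,630.30.
Total interest = total paid − principal = €2,630.30 − €2,400.00 = €230.30.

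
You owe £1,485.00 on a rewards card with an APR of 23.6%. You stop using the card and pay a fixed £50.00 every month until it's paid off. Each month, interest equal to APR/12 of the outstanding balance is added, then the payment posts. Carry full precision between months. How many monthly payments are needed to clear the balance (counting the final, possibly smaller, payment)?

46 payments

Monthly rate r = 23.6%/12 = 1.96667% = 0.0196667.
Recurrence: B ← B·(1+r) − £50.00.
Month 1: interest £29.21; balance after payment £1,464.20.
Month 2: interest £28.80; balance after payment £1,443.00.
Closed form: n = −ln(1 − rB₀/P)/ln(1+r) = −ln(0.4159)/ln(1.01967) ≈ 45.046, so the balance reaches zero during payment 46.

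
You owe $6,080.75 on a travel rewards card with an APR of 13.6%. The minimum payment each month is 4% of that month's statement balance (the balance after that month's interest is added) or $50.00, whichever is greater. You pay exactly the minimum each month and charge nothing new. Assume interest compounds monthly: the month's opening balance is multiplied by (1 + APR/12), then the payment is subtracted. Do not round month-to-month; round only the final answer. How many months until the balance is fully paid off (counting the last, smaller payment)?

Monthly rate r = 13.6%/12 = 1.13333% = 0.0113333.
While 4% of the post-interest balance exceeds $50.00, each month B ← (B·(1+r))·(1 − 0.04), i.e. B shrinks by the factor (1+r)·0.96 = 0.97088.
This holds for months 1–54. Entering month 55 the balance is $1,232.81; 4% of the post-interest balance is now below $50.00, so the flat $50.00 minimum applies from here.
From month 55 a fixed $50.00 at rate r clears $1,232.81 in 30 more payments. Total: 54 + 30 = 84 months.

84 months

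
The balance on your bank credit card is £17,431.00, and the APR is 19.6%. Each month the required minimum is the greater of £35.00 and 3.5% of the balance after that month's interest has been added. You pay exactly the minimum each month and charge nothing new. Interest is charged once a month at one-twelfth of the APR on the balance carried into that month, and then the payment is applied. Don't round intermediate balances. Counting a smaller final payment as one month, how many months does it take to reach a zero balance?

186 months

Monthly rate r = 19.6%/12 = 1.63333% = 0.0163333.
While 3.5% of the post-interest balance exceeds £35.00, each month B ← (B·(1+r))·(1 − 0.035), i.e. B shrinks by the factor (1+r)·0.965 = 0.98076.
This holds for months 1–148. Entering month 149 the balance is £983.37; 3.5% of the post-interest balance is now below £35.00, so the flat £35.00 minimum applies from here.
From month 149 a fixed £35.00 at rate r clears £983.37 in 38 more payments. Total: 148 + 38 = 186 months.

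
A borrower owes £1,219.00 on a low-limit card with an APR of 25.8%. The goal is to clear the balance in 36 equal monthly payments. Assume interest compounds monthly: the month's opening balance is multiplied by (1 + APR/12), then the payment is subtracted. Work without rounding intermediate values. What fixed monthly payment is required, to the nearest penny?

Monthly rate r = 25.8%/12 = 2.15% = 0.0215.
Level-payment amortization: P = B₀·r / (1 − (1+r)^(−n)) = 1219.00·0.0215 / (1 − 1.0215^(−36)).
Denominator 1 − (1+r)^(−36) = 0.535036732.
P = 26.2085 / 0.535036732 ≈ 48.98.

£48.98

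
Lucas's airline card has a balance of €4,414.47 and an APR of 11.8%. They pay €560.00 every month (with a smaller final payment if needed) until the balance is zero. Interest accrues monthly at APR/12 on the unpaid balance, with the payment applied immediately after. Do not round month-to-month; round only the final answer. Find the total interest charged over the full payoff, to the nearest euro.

Monthly rate r = 11.8%/12 = 0.983333% = 0.00983333.
Payoff takes n = ⌈−ln(1 − rB₀/P)/ln(1+r)⌉ = ⌈8.246⌉ = 9 payments; the last is €138.02.
Total paid = 8·€560.00 + €138.02 = €4,618.02.
Total interest = total paid − principal = €4,618.02 − €4,414.47 = €203.55.

€204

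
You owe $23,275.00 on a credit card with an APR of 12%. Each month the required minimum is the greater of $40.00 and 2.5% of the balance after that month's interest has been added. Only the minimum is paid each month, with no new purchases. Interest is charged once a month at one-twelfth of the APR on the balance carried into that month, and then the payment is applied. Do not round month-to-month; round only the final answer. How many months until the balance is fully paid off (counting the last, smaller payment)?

226 months

Monthly rate r = 12%/12 = 1% = 0.01.
While 2.5% of the post-interest balance exceeds $40.00, each month B ← (B·(1+r))·(1 − 0.025), i.e. B shrinks by the factor (1+r)·0.975 = 0.98475.
This holds for months 1–175. Entering month 176 the balance is $1,581.02; 2.5% of the post-interest balance is now below $40.00, so the flat $40.00 minimum applies from here.
From month 176 a fixed $40.00 at rate r clears $1,581.02 in 51 more payments. Total: 175 + 51 = 226 months.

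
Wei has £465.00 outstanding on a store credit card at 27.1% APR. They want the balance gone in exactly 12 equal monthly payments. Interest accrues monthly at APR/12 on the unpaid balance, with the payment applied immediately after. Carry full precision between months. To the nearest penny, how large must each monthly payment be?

£44.67

Monthly rate r = 27.1%/12 = 2.25833% = 0.0225833.
Level-payment amortization: P = B₀·r / (1 − (1+r)^(−n)) = 465.00·0.0225833 / (1 − 1.02258^(−12)).
Denominator 1 − (1+r)^(−12) = 0.235080946.
P = 10.5013 / 0.235080946 ≈ 44.67.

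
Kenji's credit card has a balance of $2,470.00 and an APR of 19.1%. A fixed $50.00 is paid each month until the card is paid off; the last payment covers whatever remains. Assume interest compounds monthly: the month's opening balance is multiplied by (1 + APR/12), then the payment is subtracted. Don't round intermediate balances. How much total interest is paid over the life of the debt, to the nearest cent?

$2,416.00

Monthly rate r = 19.1%/12 = 1.59167% = 0.0159167.
Payoff takes n = ⌈−ln(1 − rB₀/P)/ln(1+r)⌉ = ⌈97.718⌉ = 98 payments; the last is $36.00.
Total paid = 97·$50.00 + $36.00 = $4,886.00.
Total interest = total paid − principal = $4,886.00 − $2,470.00 = $2,416.00.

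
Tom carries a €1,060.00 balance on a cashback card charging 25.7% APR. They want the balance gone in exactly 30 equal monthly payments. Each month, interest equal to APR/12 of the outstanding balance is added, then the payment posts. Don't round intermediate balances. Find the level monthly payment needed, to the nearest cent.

Monthly rate r = 25.7%/12 = 2.14167% = 0.0214167.
Level-payment amortization: P = B₀·r / (1 − (1+r)^(−n)) = 1060.00·0.0214167 / (1 − 1.02142^(−30)).
Denominator 1 − (1+r)^(−30) = 0.470444115.
P = 22.7017 / 0.470444115 ≈ 48.26.

€48.26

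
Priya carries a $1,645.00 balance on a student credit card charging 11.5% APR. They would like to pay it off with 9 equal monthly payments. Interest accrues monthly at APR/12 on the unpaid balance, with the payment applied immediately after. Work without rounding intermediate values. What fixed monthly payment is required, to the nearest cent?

$191.65

Monthly rate r = 11.5%/12 = 0.958333% = 0.00958333.
Level-payment amortization: P = B₀·r / (1 − (1+r)^(−n)) = 1645.00·0.00958333 / (1 − 1.00958^(−9)).
Denominator 1 − (1+r)^(−9) = 0.0822583365.
P = 15.7646 / 0.0822583365 ≈ 191.65.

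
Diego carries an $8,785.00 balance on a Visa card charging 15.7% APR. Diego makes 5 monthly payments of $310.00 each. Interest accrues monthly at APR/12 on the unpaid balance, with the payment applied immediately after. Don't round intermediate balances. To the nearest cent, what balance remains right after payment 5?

$7,783.83

Monthly rate r = 15.7%/12 = 1.30833% = 0.0130833.
Each month: B ← B·(1+r) − $310.00.
Month 1: interest $114.94; balance after payment $8,589.94.
Month 2: interest $112.39; balance after payment $8,392.32.
Month 3: interest $109.80; balance after payment $8,192.12.
Month 4: interest $107.18; balance after payment $7,989.30.
Month 5: interest $104.53; balance after payment $7,783.83.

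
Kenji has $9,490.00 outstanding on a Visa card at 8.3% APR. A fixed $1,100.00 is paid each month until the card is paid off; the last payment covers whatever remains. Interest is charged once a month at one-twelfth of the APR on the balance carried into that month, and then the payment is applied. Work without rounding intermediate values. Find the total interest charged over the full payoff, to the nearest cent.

$329.00

Monthly rate r = 8.3%/12 = 0.691667% = 0.00691667.
Payoff takes n = ⌈−ln(1 − rB₀/P)/ln(1+r)⌉ = ⌈8.926⌉ = 9 payments; the last is $1,019.00.
Total paid = 8·$1,100.00 + $1,019.00 = $9,819.00.
Total interest = total paid − principal = $9,819.00 − $9,490.00 = $329.00.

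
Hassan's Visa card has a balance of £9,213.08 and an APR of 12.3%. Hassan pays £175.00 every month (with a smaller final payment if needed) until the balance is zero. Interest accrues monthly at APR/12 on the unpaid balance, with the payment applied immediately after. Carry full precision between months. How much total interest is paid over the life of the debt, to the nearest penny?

£4,098.57

Monthly rate r = 12.3%/12 = 1.025% = 0.01025.
Payoff takes n = ⌈−ln(1 − rB₀/P)/ln(1+r)⌉ = ⌈76.066⌉ = 77 payments; the last is £11.65.
Total paid = 76·£175.00 + £11.65 = £13,311.65.
Total interest = total paid − principal = £13,311.65 − £9,213.08 = £4,098.57.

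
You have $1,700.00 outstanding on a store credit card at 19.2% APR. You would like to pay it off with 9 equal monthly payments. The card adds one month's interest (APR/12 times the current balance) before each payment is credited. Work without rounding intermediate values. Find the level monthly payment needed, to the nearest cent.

$204.32

Monthly rate r = 19.2%/12 = 1.6% = 0.016.
Level-payment amortization: P = B₀·r / (1 − (1+r)^(−n)) = 1700.00·0.016 / (1 − 1.016^(−9)).
Denominator 1 − (1+r)^(−9) = 0.1331247.
P = 27.2 / 0.1331247 ≈ 204.32.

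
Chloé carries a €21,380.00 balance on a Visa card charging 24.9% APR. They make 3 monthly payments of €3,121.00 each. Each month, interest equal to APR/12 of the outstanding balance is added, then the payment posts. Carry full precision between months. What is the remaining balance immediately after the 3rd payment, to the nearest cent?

€13,180.09

Monthly rate r = 24.9%/12 = 2.075% = 0.02075.
Each month: B ← B·(1+r) − €3,121.00.
Month 1: interest €443.63; balance after payment €18,702.63.
Month 2: interest €388.08; balance after payment €15,969.71.
Month 3: interest €331.37; balance after payment €13,180.09.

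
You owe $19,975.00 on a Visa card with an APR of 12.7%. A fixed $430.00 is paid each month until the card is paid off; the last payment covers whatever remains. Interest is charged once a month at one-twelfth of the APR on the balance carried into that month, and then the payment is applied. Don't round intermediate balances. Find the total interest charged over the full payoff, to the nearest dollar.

$7,659

Monthly rate r = 12.7%/12 = 1.05833% = 0.0105833.
Payoff takes n = ⌈−ln(1 − rB₀/P)/ln(1+r)⌉ = ⌈64.264⌉ = 65 payments; the last is $113.86.
Total paid = 64·$430.00 + $113.86 = $27,633.86.
Total interest = total paid − principal = $27,633.86 − $19,975.00 = $7,658.86.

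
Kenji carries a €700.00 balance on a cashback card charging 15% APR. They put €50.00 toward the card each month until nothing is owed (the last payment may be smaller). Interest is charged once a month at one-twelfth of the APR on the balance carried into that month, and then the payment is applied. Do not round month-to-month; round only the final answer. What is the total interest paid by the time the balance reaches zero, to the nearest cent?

€74.36

Monthly rate r = 15%/12 = 1.25% = 0.0125.
Payoff takes n = ⌈−ln(1 − rB₀/P)/ln(1+r)⌉ = ⌈15.486⌉ = 16 payments; the last is €24.36.
Total paid = 15·€50.00 + €24.36 = €774.36.
Total interest = total paid − principal = €774.36 − €700.00 = €74.36.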